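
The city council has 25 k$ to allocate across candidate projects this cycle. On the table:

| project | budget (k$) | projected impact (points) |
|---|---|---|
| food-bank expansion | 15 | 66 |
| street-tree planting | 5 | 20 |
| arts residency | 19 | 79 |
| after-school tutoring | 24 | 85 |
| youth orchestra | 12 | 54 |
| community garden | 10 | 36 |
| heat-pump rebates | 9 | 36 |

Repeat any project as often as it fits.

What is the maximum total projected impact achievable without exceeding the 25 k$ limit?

Density check — youth orchestra 4.50, food-bank expansion 4.40, arts residency 4.16, street-tree planting 4.00 are the best per k$.
The ratio ordering already packs tightly: 2×youth orchestra, 24 k$, 108.
Nothing else within 25 k$ beats 108.

108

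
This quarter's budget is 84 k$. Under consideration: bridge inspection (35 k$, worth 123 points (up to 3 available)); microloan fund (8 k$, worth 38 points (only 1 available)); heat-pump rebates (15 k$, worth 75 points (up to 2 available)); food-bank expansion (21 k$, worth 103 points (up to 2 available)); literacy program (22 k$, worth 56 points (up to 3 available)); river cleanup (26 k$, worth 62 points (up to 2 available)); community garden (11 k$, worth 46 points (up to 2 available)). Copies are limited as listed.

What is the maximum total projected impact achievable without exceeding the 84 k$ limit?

402

Filling by ratio: microloan fund + 2×heat-pump rebates + 2×food-bank expansion for 394, with 4 k$ left unused.
Replace microloan fund with community garden: the trade gains 8 net, giving 402 at 83 k$.
The spare 1 k$ is too small for any remaining project, and no exchange beats 402.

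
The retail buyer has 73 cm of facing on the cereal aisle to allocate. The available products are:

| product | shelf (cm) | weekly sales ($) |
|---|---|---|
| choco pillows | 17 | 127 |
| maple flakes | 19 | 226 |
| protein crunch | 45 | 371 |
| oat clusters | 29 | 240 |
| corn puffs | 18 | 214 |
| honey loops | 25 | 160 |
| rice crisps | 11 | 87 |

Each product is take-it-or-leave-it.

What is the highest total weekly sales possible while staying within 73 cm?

Density check — maple flakes 11.89, corn puffs 11.89, oat clusters 8.28, protein crunch 8.24 are the best per cm.
The ratio heuristic lands on maple flakes + oat clusters + corn puffs (680) but leaves 7 cm idle.
Dropping oat clusters frees 29 cm; slotting in honey loops + rice crisps (36 cm) lifts the total to 687 at 73 cm.
Nothing else within 73 cm beats 687.

687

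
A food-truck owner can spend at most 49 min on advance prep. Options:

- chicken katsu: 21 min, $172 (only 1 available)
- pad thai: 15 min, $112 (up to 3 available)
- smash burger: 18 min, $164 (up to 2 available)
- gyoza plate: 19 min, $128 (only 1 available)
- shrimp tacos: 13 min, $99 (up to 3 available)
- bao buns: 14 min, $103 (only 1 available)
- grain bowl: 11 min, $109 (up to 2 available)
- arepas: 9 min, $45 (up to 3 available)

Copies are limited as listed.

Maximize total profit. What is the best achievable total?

437

A density-first pass picks smash burger + 2×grain bowl + arepas — 427 at 49 min.
The 20 min tied up in grain bowl and arepas is better spent on smash burger — total rises to 437 (47 min).
Every other selection either busts 49 min or exceeds an availability limit or fails to beat 437.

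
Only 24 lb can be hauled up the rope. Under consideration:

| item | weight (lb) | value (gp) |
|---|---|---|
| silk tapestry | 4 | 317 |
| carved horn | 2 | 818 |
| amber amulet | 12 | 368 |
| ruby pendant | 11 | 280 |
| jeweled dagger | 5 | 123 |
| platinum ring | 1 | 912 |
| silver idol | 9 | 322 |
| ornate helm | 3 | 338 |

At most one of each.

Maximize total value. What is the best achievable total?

2830

Density check — platinum ring 912.00, carved horn 409.00, ornate helm 112.67 are the best per lb.
Silk tapestry + carved horn + jeweled dagger + platinum ring + silver idol + ornate helm uses 24 of the 24 lb and totals 2830.
No other feasible combination exceeds 2830.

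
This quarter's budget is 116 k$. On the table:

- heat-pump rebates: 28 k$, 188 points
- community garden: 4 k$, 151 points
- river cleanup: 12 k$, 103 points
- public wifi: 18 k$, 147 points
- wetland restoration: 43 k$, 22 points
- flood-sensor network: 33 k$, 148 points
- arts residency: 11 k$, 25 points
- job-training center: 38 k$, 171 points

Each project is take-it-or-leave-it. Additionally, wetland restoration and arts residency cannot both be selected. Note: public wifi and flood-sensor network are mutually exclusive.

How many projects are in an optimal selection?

6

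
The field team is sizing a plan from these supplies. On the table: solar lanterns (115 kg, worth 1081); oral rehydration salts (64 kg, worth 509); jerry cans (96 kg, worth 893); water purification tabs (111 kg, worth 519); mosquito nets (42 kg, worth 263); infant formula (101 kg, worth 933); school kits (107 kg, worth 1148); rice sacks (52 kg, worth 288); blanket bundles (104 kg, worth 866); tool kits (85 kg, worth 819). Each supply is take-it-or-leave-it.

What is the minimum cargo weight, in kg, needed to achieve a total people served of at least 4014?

419

Need the lightest bundle worth ≥ 4014.
solar lanterns + jerry cans + infant formula + school kits: 4055 people served at 419 kg.
No combination under 419 kg hits 4014.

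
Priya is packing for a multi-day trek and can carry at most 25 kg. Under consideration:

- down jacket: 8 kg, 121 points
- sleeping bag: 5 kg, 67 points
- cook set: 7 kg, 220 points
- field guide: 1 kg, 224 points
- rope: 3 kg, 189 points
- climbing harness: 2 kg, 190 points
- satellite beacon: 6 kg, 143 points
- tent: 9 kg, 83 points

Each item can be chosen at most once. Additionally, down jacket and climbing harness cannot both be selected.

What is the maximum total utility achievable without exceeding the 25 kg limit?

1033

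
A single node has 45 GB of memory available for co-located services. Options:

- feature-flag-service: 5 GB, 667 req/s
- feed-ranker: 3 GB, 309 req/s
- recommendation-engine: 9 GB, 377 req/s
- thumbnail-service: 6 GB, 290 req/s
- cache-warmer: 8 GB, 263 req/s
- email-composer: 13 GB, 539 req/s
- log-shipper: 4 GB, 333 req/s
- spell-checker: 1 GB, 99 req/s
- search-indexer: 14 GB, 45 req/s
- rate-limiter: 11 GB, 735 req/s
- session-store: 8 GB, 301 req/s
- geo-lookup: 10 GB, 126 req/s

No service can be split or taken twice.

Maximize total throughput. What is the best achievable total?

2983

Ranking by ratio (throughput/GB): feature-flag-service 133.40, feed-ranker 103.00, spell-checker 99.00.
Filling by ratio: feature-flag-service + feed-ranker + recommendation-engine + thumbnail-service + log-shipper + spell-checker + rate-limiter for 2810, with 6 GB left unused.
Dropping recommendation-engine and thumbnail-service frees 15 GB; slotting in email-composer + session-store (21 GB) lifts the total to 2983 at 45 GB.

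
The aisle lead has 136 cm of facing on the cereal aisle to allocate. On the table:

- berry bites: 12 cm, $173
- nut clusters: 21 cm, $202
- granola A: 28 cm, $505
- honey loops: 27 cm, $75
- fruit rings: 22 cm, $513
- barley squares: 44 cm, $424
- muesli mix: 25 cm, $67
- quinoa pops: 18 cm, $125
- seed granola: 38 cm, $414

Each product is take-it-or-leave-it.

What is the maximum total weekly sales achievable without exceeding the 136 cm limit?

1856

Density check — fruit rings 23.32, granola A 18.04, berry bites 14.42, seed granola 10.89 are the best per cm.
Taking the top-ratio products first gives berry bites + nut clusters + granola A + fruit rings + seed granola for 1807 (121 cm).
The 33 cm tied up in berry bites and nut clusters is better spent on barley squares — total rises to 1856 (132 cm).
Runner-up berry bites + nut clusters + granola A + fruit rings + barley squares tops out at 1817.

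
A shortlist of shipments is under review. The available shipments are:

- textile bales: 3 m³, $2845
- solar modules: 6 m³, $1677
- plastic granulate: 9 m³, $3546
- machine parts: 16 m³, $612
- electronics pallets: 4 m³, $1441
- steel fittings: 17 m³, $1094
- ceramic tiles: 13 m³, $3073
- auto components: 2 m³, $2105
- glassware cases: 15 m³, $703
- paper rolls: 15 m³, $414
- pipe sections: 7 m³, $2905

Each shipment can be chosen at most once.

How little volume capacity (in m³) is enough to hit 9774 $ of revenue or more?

18

Minimise m³ subject to total revenue ≥ 9774.
Taking textile bales + plastic granulate + electronics pallets + auto components gives 9937 (≥ 9774) for 18 m³.
Below 18 m³ the best achievable stays under 9774.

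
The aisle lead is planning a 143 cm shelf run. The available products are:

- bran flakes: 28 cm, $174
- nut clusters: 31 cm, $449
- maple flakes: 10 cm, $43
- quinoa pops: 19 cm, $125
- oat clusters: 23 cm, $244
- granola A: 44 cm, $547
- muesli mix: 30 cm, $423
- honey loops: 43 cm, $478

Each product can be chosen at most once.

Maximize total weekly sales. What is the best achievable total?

Filling by ratio: nut clusters + maple flakes + oat clusters + granola A + muesli mix for 1706, with 5 cm left unused.
The 40 cm tied up in maple flakes and muesli mix is better spent on honey loops — total rises to 1718 (141 cm).
Next best is nut clusters + maple flakes + oat clusters + granola A + muesli mix at 1706 (138 cm) — short by 12.

1718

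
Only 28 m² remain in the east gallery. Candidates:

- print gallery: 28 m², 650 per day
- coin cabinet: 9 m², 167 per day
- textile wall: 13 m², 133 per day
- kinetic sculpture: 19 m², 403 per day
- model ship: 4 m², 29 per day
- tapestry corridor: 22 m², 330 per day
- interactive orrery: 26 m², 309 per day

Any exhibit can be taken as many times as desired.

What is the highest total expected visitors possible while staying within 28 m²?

Taking print gallery: 28 m² used, 650 in expected visitors.
Every other selection either busts 28 m² or fails to beat 650.

650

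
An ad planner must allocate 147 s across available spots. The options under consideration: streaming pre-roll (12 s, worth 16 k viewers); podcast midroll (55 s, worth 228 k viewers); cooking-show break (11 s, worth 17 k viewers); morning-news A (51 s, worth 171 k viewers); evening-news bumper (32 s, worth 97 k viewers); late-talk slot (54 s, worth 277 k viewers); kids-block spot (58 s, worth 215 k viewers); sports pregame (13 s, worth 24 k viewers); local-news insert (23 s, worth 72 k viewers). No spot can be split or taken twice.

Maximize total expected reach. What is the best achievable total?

The ratio heuristic lands on podcast midroll + late-talk slot + sports pregame + local-news insert (601) but leaves 2 s idle.
Replace sports pregame and local-news insert with evening-news bumper: the trade gains 1 net, giving 602 at 141 s.
An exhaustive check of the 512 subsets confirms 602.

602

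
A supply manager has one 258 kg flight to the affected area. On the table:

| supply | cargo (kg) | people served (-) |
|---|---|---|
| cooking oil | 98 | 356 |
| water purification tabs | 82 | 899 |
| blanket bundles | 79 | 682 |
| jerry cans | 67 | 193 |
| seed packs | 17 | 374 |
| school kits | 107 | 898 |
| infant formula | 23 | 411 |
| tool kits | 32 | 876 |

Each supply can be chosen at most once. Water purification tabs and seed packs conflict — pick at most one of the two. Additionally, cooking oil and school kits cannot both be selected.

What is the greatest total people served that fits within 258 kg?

3241

Blanket bundles + seed packs + school kits + infant formula + tool kits uses 258 of the 258 kg and totals 3241.
That's the maximum — no feasible swap from here does better than 3241.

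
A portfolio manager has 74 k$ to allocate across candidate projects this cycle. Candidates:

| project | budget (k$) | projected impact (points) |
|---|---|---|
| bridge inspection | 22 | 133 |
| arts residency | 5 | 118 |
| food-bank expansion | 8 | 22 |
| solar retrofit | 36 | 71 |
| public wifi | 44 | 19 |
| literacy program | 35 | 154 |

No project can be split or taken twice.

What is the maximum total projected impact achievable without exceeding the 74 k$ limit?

427

Best packing: bridge inspection + arts residency + food-bank expansion + literacy program — 70 k$, 427 total.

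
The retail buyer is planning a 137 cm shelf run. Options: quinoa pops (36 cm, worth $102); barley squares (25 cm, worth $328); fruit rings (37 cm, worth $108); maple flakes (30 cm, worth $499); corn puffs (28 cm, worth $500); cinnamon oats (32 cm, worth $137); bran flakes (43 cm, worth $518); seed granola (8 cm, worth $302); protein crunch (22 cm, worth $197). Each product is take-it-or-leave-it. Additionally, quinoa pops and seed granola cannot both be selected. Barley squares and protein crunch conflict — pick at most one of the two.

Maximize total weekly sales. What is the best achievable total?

2147

Ranking by ratio (weekly sales/cm): seed granola 37.75, corn puffs 17.86, maple flakes 16.63.
The ratio ordering already packs tightly: barley squares + maple flakes + corn puffs + bran flakes + seed granola, 134 cm, 2147.
Nothing else feasible within 137 cm beats 2147.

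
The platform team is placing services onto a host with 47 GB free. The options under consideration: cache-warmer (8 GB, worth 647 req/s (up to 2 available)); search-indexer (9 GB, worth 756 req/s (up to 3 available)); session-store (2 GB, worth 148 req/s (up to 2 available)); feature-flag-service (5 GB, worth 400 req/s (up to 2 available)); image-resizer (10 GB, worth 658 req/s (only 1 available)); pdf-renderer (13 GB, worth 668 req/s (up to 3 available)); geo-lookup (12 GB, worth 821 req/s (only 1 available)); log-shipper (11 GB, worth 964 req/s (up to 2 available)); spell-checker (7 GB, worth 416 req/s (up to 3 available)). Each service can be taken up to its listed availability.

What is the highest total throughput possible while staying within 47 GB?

3988

Best packing: 2×search-indexer + session-store + feature-flag-service + 2×log-shipper — 47 GB, 3988 total.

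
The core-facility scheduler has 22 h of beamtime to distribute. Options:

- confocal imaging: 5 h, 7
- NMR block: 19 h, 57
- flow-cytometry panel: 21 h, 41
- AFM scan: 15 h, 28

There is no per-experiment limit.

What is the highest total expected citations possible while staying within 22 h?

The ratio ordering already packs tightly: NMR block, 19 h, 57.

57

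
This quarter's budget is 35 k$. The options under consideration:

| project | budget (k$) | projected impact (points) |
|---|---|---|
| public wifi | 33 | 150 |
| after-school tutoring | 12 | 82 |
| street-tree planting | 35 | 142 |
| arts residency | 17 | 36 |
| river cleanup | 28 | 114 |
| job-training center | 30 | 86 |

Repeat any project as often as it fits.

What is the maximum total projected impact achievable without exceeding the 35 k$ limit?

Ranking by ratio (projected impact/k$): after-school tutoring 6.83, public wifi 4.55, river cleanup 4.07.
Best packing: 2×after-school tutoring — 24 k$, 164 total.
The spare 11 k$ is too small for any remaining project, and no exchange beats 164.

164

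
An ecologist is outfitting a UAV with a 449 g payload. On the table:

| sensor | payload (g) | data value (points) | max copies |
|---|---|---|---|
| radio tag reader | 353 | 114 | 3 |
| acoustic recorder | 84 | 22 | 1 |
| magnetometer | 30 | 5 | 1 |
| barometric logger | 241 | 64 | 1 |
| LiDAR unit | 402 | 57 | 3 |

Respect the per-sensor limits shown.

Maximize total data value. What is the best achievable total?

The ratio ordering already packs tightly: radio tag reader + acoustic recorder, 437 g, 136.
Every other selection either busts 449 g or exceeds an availability limit or fails to beat 136.

136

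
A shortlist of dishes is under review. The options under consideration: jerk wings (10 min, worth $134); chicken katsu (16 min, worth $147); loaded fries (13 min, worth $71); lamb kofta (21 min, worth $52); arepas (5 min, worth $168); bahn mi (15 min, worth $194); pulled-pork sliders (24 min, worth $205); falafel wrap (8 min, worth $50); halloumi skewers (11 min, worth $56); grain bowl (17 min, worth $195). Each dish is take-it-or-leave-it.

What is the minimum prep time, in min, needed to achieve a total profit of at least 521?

37

Minimise min subject to total profit ≥ 521.
arepas + bahn mi + grain bowl reaches 557 using 37 min.
Any bundle with less than 37 min falls short of 521.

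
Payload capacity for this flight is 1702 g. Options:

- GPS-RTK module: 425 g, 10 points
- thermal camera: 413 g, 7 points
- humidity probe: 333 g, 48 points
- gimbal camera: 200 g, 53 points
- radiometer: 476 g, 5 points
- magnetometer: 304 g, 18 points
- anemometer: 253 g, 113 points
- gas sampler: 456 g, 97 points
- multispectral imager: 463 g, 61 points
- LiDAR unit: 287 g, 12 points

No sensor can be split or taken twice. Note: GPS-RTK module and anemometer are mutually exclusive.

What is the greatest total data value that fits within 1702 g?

Greedy by ratio would take humidity probe + gimbal camera + magnetometer + anemometer + gas sampler: 1546 g used, total 329.
Dropping humidity probe frees 333 g; slotting in multispectral imager (463 g) lifts the total to 342 at 1676 g.
An exhaustive check of the 1024 subsets confirms 342.

342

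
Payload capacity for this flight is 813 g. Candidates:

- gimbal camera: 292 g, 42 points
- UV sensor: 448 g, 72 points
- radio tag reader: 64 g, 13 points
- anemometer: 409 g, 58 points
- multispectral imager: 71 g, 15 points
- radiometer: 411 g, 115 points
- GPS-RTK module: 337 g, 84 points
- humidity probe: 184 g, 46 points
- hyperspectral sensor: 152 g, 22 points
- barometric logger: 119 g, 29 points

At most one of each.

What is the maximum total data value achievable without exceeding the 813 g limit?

A density-first pass picks multispectral imager + radiometer + humidity probe + barometric logger — 205 at 785 g.
Using the slack differently, radio tag reader + radiometer + GPS-RTK module comes to 212 at 812 g.
The closest alternative, multispectral imager + radiometer + humidity probe + barometric logger, reaches only 205.

212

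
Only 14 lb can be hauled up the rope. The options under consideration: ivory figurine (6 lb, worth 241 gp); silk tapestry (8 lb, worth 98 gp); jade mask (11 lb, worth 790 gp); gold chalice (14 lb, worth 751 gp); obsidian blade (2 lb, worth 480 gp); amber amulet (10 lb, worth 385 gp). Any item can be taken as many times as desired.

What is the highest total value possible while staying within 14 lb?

7×obsidian blade uses 14 of the 14 lb and totals 3360.
Nothing else within 14 lb beats 3360.

3360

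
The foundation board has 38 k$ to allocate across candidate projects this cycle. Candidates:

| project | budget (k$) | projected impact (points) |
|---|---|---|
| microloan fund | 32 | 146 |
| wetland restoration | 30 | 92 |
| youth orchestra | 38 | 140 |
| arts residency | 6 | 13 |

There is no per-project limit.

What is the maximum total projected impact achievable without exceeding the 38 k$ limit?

159

By projected impact per k$: microloan fund 4.56, youth orchestra 3.68, wetland restoration 3.07 lead.
Microloan fund + arts residency uses 38 of the 38 k$ and totals 159.
That's the maximum — no swap from here does better than 159.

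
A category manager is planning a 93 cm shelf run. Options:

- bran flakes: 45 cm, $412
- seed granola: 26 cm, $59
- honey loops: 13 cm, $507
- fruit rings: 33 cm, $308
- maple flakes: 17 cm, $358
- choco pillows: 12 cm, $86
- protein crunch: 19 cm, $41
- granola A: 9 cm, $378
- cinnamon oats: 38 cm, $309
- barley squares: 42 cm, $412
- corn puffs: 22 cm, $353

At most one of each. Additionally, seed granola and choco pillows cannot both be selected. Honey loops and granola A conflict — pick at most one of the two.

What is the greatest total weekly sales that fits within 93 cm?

1527

Taking honey loops + maple flakes + cinnamon oats + corn puffs: 90 cm used, 1527 in weekly sales.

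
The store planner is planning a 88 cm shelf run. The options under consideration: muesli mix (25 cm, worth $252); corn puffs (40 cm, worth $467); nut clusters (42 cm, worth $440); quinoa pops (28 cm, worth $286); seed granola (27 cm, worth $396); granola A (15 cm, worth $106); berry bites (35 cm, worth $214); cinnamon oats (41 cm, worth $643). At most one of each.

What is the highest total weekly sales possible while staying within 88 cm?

1145

By weekly sales per cm: cinnamon oats 15.68, seed granola 14.67, corn puffs 11.68 lead.
Taking seed granola + granola A + cinnamon oats: 83 cm used, 1145 in weekly sales.
Nothing else within 88 cm beats 1145.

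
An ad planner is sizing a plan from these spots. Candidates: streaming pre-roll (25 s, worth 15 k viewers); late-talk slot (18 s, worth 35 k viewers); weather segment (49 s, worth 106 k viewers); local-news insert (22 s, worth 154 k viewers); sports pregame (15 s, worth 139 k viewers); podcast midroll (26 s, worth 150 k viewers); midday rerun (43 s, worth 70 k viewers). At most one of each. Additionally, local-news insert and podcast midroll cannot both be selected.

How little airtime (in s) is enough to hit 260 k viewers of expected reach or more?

Minimise s subject to total expected reach ≥ 260.
local-news insert + sports pregame reaches 293 using 37 s.
Any bundle with less than 37 s falls short of 260.

37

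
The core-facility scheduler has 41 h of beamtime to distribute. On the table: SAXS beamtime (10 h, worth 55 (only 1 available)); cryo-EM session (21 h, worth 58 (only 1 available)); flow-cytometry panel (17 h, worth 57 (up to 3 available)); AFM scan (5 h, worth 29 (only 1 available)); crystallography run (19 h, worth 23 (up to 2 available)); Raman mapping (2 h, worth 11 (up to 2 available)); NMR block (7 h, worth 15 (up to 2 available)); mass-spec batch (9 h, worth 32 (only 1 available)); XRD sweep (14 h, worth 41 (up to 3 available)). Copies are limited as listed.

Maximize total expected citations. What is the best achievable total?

173

Taking the top-ratio experiments first gives SAXS beamtime + AFM scan + 2×Raman mapping + NMR block + mass-spec batch for 153 (35 h).
Dropping 2×Raman mapping and NMR block frees 11 h; slotting in flow-cytometry panel (17 h) lifts the total to 173 at 41 h.
Nothing else within 41 h beats 173.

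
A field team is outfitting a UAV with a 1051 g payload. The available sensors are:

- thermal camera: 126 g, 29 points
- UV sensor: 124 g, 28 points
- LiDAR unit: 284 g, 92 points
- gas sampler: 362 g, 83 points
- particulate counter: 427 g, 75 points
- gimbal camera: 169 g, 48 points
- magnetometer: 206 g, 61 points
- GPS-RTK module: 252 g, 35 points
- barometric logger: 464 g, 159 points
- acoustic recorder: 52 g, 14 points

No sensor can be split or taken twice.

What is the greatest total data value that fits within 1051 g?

328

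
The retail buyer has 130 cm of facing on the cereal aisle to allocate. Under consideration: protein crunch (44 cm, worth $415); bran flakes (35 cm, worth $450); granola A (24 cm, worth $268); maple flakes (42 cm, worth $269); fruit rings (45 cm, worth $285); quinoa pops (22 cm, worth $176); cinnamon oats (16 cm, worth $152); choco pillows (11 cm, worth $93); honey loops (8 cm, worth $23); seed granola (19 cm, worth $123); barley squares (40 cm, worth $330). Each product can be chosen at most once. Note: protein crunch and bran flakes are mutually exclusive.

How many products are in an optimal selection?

Best achievable weekly sales is 1293.
One optimal bundle: bran flakes + granola A + cinnamon oats + choco pillows + barley squares (126 cm).
All optima have 5 products.

5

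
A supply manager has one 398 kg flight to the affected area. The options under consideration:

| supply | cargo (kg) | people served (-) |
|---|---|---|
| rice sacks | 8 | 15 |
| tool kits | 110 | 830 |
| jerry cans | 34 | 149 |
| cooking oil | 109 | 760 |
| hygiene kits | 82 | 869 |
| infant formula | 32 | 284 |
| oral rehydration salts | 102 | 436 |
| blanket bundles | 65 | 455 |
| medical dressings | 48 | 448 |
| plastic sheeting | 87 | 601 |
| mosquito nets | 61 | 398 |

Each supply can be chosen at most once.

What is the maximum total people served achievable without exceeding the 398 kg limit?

3284

Tool kits + hygiene kits + infant formula + blanket bundles + medical dressings + mosquito nets uses 398 of the 398 kg and totals 3284.
That's the maximum — no swap from here does better than 3284.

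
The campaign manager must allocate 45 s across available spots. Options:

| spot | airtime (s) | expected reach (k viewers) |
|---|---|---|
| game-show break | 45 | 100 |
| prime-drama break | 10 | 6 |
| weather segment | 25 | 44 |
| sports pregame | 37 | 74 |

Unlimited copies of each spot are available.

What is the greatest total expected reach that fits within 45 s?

Best packing: game-show break — 45 s, 100 total.
That's the maximum — no swap from here does better than 100.

100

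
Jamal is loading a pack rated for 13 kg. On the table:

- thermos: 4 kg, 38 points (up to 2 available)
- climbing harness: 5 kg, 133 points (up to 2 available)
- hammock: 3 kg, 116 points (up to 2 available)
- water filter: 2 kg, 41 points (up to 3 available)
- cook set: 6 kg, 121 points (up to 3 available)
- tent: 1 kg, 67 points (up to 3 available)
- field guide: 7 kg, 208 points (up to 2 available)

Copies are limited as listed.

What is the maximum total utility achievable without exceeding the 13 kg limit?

525

Taking the top-ratio items first gives 2×hammock + 2×water filter + 3×tent for 515 (13 kg).
Dropping hammock and 2×water filter frees 7 kg; slotting in field guide (7 kg) lifts the total to 525 at 13 kg.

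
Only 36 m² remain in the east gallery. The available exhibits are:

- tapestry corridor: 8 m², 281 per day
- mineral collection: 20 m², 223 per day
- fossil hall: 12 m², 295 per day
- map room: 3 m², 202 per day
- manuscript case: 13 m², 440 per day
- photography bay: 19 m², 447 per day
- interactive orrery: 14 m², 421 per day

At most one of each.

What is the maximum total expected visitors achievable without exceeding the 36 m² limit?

1218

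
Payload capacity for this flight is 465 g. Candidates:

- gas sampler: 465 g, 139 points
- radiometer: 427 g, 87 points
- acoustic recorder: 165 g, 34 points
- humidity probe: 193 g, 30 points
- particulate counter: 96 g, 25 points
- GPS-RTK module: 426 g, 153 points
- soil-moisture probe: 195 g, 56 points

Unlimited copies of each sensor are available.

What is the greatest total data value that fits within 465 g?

Taking GPS-RTK module: 426 g used, 153 in data value.
The spare 39 g is too small for any remaining sensor, and no exchange beats 153.

153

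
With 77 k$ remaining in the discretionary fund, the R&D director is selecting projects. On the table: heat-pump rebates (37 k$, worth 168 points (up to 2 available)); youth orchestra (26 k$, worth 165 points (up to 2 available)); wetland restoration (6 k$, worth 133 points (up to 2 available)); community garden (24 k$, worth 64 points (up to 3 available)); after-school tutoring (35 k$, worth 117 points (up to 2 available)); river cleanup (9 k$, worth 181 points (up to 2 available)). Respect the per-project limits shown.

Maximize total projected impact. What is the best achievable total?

825

Greedy by ratio would take youth orchestra + 2×wetland restoration + 2×river cleanup: 56 k$ used, total 793.
The 6 k$ tied up in wetland restoration is better spent on youth orchestra — total rises to 825 (76 k$).
The spare 1 k$ is too small for any remaining project, and no exchange beats 825.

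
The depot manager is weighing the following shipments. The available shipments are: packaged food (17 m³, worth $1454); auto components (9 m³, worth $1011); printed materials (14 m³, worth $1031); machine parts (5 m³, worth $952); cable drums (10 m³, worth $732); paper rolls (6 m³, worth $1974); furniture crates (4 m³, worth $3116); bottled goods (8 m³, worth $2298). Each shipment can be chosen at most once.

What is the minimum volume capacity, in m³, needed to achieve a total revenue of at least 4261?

Look for the lowest-volume combination reaching 4261.
paper rolls + furniture crates: 5090 revenue at 10 m³.
Below 10 m³ the best achievable stays under 4261.

10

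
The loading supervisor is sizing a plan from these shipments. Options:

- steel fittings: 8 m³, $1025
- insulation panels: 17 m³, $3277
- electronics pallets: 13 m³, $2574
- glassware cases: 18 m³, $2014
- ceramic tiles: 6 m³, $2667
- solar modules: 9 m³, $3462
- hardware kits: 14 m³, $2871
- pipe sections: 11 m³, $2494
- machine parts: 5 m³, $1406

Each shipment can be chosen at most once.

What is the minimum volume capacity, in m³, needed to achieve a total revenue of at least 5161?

15

Need the lightest bundle worth ≥ 5161.
ceramic tiles + solar modules: 6129 revenue at 15 m³.
Below 15 m³ the best achievable stays under 5161.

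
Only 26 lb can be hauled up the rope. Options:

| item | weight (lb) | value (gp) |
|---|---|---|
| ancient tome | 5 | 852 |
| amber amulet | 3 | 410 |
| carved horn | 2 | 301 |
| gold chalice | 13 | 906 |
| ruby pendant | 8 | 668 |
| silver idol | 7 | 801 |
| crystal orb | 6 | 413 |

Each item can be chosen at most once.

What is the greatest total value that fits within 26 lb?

3032

Ancient tome + amber amulet + carved horn + ruby pendant + silver idol uses 25 of the 26 lb and totals 3032.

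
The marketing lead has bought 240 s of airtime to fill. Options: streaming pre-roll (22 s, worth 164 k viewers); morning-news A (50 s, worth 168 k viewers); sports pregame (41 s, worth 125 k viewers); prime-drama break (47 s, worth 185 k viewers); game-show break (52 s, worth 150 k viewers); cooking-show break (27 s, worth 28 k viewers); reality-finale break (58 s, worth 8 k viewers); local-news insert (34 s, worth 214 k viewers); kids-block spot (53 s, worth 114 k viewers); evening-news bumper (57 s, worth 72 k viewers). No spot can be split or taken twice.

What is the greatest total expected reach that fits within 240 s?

909

Greedy by ratio would take streaming pre-roll + morning-news A + sports pregame + prime-drama break + cooking-show break + local-news insert: 221 s used, total 884.
Dropping sports pregame frees 41 s; slotting in game-show break (52 s) lifts the total to 909 at 232 s.
No other feasible combination exceeds 909.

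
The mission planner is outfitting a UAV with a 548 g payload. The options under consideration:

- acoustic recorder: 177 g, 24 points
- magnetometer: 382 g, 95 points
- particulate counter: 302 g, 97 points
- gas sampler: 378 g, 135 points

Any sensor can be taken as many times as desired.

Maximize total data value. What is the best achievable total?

Ranking by ratio (data value/g): gas sampler 0.36, particulate counter 0.32, magnetometer 0.25, acoustic recorder 0.14.
Gas sampler uses 378 of the 548 g and totals 135.

135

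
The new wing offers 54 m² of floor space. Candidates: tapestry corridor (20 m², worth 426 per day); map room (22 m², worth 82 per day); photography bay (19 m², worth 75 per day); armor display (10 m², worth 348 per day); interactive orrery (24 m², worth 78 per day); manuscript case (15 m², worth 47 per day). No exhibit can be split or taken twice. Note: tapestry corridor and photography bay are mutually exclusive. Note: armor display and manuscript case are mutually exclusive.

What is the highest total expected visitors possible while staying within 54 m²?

Tapestry corridor + map room + armor display uses 52 of the 54 m² and totals 856.
Next best is tapestry corridor + armor display + interactive orrery at 852 (54 m²) — short by 4.

856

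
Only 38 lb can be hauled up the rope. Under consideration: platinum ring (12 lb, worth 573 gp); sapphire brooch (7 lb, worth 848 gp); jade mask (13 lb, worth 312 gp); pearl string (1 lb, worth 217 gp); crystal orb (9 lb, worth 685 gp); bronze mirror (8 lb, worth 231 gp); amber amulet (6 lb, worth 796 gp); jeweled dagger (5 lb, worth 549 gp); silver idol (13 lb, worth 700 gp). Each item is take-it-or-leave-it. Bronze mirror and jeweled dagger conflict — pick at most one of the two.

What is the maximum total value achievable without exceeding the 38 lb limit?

3246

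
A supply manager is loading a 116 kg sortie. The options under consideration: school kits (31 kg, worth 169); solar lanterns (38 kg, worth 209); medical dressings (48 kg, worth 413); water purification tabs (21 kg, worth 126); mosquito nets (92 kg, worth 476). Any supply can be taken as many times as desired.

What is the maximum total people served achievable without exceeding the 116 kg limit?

Density check — medical dressings 8.60, water purification tabs 6.00, solar lanterns 5.50 are the best per kg.
Best packing: 2×medical dressings — 96 kg, 826 total.

826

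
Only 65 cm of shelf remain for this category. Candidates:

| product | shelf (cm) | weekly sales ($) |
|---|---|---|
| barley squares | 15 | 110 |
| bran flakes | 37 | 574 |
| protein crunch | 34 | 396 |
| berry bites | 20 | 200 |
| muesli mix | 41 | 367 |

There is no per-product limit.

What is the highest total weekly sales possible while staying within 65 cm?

774

Taking bran flakes + berry bites: 57 cm used, 774 in weekly sales.
The spare 8 cm is too small for any remaining product, and no exchange beats 774.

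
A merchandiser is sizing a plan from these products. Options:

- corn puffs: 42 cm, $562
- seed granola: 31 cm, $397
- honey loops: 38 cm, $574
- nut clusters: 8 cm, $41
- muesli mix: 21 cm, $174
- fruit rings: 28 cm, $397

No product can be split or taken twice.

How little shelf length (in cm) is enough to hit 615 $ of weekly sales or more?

Need the lightest bundle worth ≥ 615.
honey loops + nut clusters reaches 615 using 46 cm.
No combination under 46 cm hits 615.

46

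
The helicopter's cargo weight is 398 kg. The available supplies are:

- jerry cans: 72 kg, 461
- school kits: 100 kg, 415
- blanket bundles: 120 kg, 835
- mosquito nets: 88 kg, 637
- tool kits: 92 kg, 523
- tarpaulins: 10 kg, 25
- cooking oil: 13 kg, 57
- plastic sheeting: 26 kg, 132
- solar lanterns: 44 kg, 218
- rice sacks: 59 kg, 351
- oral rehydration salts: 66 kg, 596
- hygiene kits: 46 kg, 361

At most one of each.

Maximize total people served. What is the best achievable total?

2890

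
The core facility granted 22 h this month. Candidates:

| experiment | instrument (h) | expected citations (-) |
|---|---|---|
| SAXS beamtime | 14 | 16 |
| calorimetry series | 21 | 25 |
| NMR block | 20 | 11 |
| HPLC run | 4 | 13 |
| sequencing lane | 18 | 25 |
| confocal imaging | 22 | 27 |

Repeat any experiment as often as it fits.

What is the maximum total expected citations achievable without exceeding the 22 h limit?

65

Ranking by ratio (expected citations/h): HPLC run 3.25, sequencing lane 1.39, confocal imaging 1.23.
The ratio ordering already packs tightly: 5×HPLC run, 20 h, 65.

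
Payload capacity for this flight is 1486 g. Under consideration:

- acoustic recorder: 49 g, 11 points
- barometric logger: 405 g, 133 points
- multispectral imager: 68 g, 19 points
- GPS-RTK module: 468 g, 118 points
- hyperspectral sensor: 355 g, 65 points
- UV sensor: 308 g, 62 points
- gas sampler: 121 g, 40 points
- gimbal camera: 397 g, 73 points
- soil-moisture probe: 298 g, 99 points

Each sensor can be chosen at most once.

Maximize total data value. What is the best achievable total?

420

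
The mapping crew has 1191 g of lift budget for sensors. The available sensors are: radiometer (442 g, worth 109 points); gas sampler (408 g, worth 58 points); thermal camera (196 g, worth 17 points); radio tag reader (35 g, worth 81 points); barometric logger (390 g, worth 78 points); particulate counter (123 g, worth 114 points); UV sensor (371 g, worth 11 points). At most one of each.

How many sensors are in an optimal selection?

5

Optimal total is 399.
One optimal bundle: radiometer + thermal camera + radio tag reader + barometric logger + particulate counter (1186 g).
Every optimal selection uses 5 sensors.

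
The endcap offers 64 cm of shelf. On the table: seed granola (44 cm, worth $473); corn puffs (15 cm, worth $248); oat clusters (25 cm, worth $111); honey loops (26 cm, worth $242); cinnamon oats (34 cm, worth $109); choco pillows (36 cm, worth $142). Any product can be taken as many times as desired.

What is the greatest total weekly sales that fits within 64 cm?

992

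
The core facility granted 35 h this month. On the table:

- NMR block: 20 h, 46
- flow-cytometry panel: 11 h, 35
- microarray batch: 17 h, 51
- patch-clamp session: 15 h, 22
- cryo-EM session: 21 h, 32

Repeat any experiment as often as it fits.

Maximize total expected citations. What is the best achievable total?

By expected citations per h: flow-cytometry panel 3.18, microarray batch 3.00, NMR block 2.30, cryo-EM session 1.52 lead.
Taking 3×flow-cytometry panel: 33 h used, 105 in expected citations.
The spare 2 h is too small for any remaining experiment, and no exchange beats 105.

105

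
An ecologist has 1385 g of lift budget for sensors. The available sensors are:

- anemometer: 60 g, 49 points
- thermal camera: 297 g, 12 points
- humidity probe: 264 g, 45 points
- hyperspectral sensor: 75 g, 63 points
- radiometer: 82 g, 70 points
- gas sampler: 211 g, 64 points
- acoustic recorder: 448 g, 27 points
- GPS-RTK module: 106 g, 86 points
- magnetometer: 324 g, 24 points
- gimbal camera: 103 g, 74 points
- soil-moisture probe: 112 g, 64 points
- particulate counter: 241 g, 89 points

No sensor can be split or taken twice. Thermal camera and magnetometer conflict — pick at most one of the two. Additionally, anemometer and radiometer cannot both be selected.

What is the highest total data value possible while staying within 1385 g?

By data value per g: radiometer 0.85, hyperspectral sensor 0.84, anemometer 0.82 lead.
Taking humidity probe + hyperspectral sensor + radiometer + gas sampler + GPS-RTK module + gimbal camera + soil-moisture probe + particulate counter: 1194 g used, 555 in data value.
The closest alternative, hyperspectral sensor + radiometer + gas sampler + acoustic recorder + GPS-RTK module + gimbal camera + soil-moisture probe + particulate counter, reaches only 537.

555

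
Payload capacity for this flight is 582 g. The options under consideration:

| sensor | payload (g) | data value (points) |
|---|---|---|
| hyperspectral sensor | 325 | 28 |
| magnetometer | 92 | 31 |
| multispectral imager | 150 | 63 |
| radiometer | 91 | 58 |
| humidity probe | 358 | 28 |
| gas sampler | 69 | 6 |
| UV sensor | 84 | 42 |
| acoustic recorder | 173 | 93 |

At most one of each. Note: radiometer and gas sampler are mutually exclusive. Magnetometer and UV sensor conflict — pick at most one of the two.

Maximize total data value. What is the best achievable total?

256

By data value per g: radiometer 0.64, acoustic recorder 0.54, UV sensor 0.50 lead.
Multispectral imager + radiometer + UV sensor + acoustic recorder uses 498 of the 582 g and totals 256.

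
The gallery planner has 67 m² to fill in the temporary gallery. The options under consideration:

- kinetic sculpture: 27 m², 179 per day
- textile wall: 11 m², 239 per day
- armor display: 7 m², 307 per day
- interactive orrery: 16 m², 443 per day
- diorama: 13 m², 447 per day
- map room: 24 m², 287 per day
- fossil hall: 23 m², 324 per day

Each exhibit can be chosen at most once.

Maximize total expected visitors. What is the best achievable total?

Taking the top-ratio exhibits first gives textile wall + armor display + interactive orrery + diorama for 1436 (47 m²).
Dropping textile wall frees 11 m²; slotting in fossil hall (23 m²) lifts the total to 1521 at 59 m².
Every other selection either busts 67 m² or fails to beat 1521.

1521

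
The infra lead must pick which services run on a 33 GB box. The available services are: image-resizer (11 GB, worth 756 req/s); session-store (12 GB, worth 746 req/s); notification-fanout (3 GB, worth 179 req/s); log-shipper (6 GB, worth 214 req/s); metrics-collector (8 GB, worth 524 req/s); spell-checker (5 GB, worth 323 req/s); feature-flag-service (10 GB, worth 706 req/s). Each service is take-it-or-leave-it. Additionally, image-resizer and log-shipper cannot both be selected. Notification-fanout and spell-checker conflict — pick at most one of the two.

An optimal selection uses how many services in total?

3

The maximum throughput within 33 GB is 2208.
One optimal bundle: image-resizer + session-store + feature-flag-service (33 GB).
All optima have 3 services.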